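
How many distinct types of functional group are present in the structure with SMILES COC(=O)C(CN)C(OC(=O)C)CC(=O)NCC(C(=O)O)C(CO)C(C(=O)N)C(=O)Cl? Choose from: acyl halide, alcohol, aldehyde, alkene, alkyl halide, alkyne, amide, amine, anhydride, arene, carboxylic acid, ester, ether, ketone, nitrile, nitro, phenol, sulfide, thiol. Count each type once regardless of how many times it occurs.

CH3O–C(=O)–: carbonyl C bonded to C and to –OCH3 → ester (not ketone + ether).
pendant –CH2NH2: N on sp³ C, no adjacent C=O → amine.
pendant –OC(=O)CH3: an acyloxy group → ester.
–C(=O)–N– linkage → amide (the N is not an amine).
pendant –COOH: carbonyl C bonded to C and –OH → carboxylic acid.
pendant –CH2OH on an sp³ backbone C → alcohol.
pendant –CONH2: carbonyl C bonded to C and N → amide.
–C(=O)Cl: carbonyl C bonded to C and to a halogen → acyl halide (not alkyl halide).
Distinct types present: acyl halide, alcohol, amide, amine, carboxylic acid, ester.

6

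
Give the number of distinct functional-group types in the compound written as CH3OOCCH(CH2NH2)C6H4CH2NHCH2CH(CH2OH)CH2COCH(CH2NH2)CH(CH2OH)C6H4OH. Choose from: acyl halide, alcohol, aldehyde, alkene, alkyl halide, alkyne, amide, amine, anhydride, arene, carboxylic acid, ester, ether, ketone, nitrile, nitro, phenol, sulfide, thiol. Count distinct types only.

6

Working along the chain:
  CH3OOC: CH3O–C(=O)–: carbonyl C bonded to C and to –OCH3 → ester (not ketone + ether).
  CH(CH2NH2): pendant –CH2NH2: N on sp³ C, no adjacent C=O → amine.
  C6H4: para-disubstituted benzene ring → arene.
  CH2NHCH2: C–N–C with sp³ carbons and no adjacent C=O → amine (secondary).
  CH(CH2OH): pendant –CH2OH on an sp³ backbone C → alcohol.
  CO: –C(=O)– with carbon on both sides → ketone.
  CH(CH2NH2): pendant –CH2NH2: N on sp³ C, no adjacent C=O → amine.
  CH(CH2OH): pendant –CH2OH on an sp³ backbone C → alcohol.
  C6H4OH: –OH attached directly to an aromatic ring → phenol (not alcohol); the ring itself is an arene.
Distinct types present: alcohol, amine, arene, ester, ketone, phenol.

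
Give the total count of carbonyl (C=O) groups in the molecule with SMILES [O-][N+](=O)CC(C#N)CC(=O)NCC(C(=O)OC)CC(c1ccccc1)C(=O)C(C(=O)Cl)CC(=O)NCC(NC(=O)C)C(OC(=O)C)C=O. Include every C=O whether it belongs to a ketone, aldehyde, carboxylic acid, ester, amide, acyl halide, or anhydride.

CH2CONHCH2: amide, 1 C=O (running total 1).
CH(COOCH3): ester, 1 C=O (running total 2).
CO: ketone, 1 C=O (running total 3).
CH(COCl): acyl halide, 1 C=O (running total 4).
CH2CONHCH2: amide, 1 C=O (running total 5).
CH(NHCOCH3): amide, 1 C=O (running total 6).
CH(OCOCH3): ester, 1 C=O (running total 7).
CHO: aldehyde, 1 C=O (running total 8).

8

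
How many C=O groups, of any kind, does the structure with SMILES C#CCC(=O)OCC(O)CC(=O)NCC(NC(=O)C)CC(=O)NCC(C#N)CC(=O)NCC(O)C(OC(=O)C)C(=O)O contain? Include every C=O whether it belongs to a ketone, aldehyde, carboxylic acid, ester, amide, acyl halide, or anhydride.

CH2COOCH2: ester, 1 C=O (running total 1).
CH2CONHCH2: amide, 1 C=O (running total 2).
CH(NHCOCH3): amide, 1 C=O (running total 3).
CH2CONHCH2: amide, 1 C=O (running total 4).
CH2CONHCH2: amide, 1 C=O (running total 5).
CH(OCOCH3): ester, 1 C=O (running total 6).
COOH: carboxylic acid, 1 C=O (running total 7).

7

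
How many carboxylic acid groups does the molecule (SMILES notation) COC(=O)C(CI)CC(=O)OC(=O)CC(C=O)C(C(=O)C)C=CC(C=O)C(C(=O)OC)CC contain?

0

CH3O–C(=O)–: carbonyl C bonded to C and to –OCH3 → ester (not ketone + ether).
pendant –CH2X: halogen on sp³ carbon → alkyl halide.
two acyl groups sharing one oxygen, –C(=O)–O–C(=O)– → anhydride.
pendant –CHO: carbonyl C bonded to C and H → aldehyde.
pendant –COCH3: carbonyl C bonded to two carbons → ketone.
C=C double bond → alkene.
pendant –CHO: carbonyl C bonded to C and H → aldehyde.
pendant –COOCH3: carbonyl C bonded to C and –OCH3 → ester.
No segment is a carboxylic acid: CH3OOC is ester, not carboxylic acid; CH2CO-O-COCH2 is anhydride, not carboxylic acid; CH(CHO) is aldehyde, not carboxylic acid. → 0.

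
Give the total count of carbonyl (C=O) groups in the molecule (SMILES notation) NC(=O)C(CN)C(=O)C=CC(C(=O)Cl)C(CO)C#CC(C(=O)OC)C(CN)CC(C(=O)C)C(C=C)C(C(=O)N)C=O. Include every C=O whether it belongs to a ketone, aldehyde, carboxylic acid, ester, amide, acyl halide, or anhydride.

H2NCO: amide, 1 C=O (running total 1).
CO: ketone, 1 C=O (running total 2).
CH(COCl): acyl halide, 1 C=O (running total 3).
CH(COOCH3): ester, 1 C=O (running total 4).
CH(COCH3): ketone, 1 C=O (running total 5).
CH(CONH2): amide, 1 C=O (running total 6).
CHO: aldehyde, 1 C=O (running total 7).

7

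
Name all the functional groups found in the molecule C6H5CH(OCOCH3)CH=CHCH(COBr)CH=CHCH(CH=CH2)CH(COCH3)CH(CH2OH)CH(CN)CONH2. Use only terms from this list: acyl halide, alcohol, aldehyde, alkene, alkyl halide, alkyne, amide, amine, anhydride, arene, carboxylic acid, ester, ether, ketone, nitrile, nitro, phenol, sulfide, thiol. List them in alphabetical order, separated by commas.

acyl halide, alcohol, alkene, amide, arene, ester, ketone, nitrile

Reading the structure from left to right:
  C6H5: C6H5– phenyl ring → arene.
  CH(OCOCH3): pendant –OC(=O)CH3: an acyloxy group → ester.
  CH=CH: C=C double bond → alkene.
  CH(COBr): pendant –C(=O)X: carbonyl C bonded to C and halogen → acyl halide.
  CH=CH: C=C double bond → alkene.
  CH(CH=CH2): pendant –CH=CH2: C=C double bond → alkene.
  CH(COCH3): pendant –COCH3: carbonyl C bonded to two carbons → ketone.
  CH(CH2OH): pendant –CH2OH on an sp³ backbone C → alcohol.
  CH(CN): pendant –C≡N: nitrile.
  CONH2: –C(=O)NH2: carbonyl C bonded to C and to N → amide (the N is not a separate amine).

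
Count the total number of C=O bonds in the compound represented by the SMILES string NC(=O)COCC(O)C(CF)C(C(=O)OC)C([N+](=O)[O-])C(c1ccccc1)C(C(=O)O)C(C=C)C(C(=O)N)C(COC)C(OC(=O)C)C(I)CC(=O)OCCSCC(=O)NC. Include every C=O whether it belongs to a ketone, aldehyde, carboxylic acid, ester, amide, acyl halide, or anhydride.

7

H2NCO: amide, 1 C=O (running total 1).
CH(COOCH3): ester, 1 C=O (running total 2).
CH(COOH): carboxylic acid, 1 C=O (running total 3).
CH(CONH2): amide, 1 C=O (running total 4).
CH(OCOCH3): ester, 1 C=O (running total 5).
CH2COOCH2: ester, 1 C=O (running total 6).
CONHCH3: amide, 1 C=O (running total 7).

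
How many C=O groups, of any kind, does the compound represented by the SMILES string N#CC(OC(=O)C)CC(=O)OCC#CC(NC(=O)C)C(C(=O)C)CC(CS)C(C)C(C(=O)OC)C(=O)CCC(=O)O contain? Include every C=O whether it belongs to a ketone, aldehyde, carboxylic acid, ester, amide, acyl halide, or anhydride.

7

CH(OCOCH3): ester, 1 C=O (running total 1).
CH2COOCH2: ester, 1 C=O (running total 2).
CH(NHCOCH3): amide, 1 C=O (running total 3).
CH(COCH3): ketone, 1 C=O (running total 4).
CH(COOCH3): ester, 1 C=O (running total 5).
CO: ketone, 1 C=O (running total 6).
COOH: carboxylic acid, 1 C=O (running total 7).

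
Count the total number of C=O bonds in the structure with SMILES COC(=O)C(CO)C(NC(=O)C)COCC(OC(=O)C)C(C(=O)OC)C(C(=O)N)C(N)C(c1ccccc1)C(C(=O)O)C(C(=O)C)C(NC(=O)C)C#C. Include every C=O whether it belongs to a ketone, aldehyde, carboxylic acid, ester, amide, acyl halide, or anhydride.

8

CH3OOC: ester, 1 C=O (running total 1).
CH(NHCOCH3): amide, 1 C=O (running total 2).
CH(OCOCH3): ester, 1 C=O (running total 3).
CH(COOCH3): ester, 1 C=O (running total 4).
CH(CONH2): amide, 1 C=O (running total 5).
CH(COOH): carboxylic acid, 1 C=O (running total 6).
CH(COCH3): ketone, 1 C=O (running total 7).
CH(NHCOCH3): amide, 1 C=O (running total 8).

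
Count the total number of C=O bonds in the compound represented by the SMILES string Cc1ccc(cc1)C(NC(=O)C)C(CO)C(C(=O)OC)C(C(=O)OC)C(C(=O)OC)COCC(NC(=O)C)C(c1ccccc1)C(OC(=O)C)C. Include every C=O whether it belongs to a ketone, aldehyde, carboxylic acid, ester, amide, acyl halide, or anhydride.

6

CH(NHCOCH3): amide, 1 C=O (running total 1).
CH(COOCH3): ester, 1 C=O (running total 2).
CH(COOCH3): ester, 1 C=O (running total 3).
CH(COOCH3): ester, 1 C=O (running total 4).
CH(NHCOCH3): amide, 1 C=O (running total 5).
CH(OCOCH3): ester, 1 C=O (running total 6).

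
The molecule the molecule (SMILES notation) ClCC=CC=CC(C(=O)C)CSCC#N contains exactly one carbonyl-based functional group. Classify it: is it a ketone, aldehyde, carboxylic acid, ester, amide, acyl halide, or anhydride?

The carbonyl is in the CH(COCH3) segment: pendant –COCH3: carbonyl C bonded to two carbons → ketone.

ketone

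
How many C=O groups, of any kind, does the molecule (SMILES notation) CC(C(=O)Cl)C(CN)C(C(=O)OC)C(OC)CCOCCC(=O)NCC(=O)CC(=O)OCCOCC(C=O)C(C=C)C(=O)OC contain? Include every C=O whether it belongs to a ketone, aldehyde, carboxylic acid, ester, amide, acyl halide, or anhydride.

7

CH(COCl): acyl halide, 1 C=O (running total 1).
CH(COOCH3): ester, 1 C=O (running total 2).
CH2CONHCH2: amide, 1 C=O (running total 3).
CO: ketone, 1 C=O (running total 4).
CH2COOCH2: ester, 1 C=O (running total 5).
CH(CHO): aldehyde, 1 C=O (running total 6).
COOCH3: ester, 1 C=O (running total 7).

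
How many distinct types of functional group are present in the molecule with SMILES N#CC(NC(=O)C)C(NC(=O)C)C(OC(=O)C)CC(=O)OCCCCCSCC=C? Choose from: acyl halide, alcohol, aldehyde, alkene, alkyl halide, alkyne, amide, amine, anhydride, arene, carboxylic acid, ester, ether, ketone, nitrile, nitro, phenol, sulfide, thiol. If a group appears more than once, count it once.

5

N≡C–: carbon triple-bonded to nitrogen → nitrile.
pendant –NHC(=O)CH3: N bonded to a carbonyl → amide (not amine).
pendant –NHC(=O)CH3: N bonded to a carbonyl → amide (not amine).
pendant –OC(=O)CH3: an acyloxy group → ester.
–C(=O)–O–C with C on the carbonyl side → ester.
C–S–C linkage → sulfide (thioether).
C=C double bond → alkene.
Distinct types present: alkene, amide, ester, nitrile, sulfide.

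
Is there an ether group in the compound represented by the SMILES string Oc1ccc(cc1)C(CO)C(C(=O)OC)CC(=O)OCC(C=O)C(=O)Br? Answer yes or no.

no

Taking each segment in turn:
  HOC6H4: –OH attached directly to an aromatic ring → phenol (not alcohol); the ring itself is an arene.
  CH(CH2OH): pendant –CH2OH on an sp³ backbone C → alcohol.
  CH(COOCH3): pendant –COOCH3: carbonyl C bonded to C and –OCH3 → ester.
  CH2COOCH2: –C(=O)–O–C with C on the carbonyl side → ester.
  CH(CHO): pendant –CHO: carbonyl C bonded to C and H → aldehyde.
  COBr: –C(=O)Br: carbonyl C bonded to C and to a halogen → acyl halide (not alkyl halide).
In each of CH(COOCH3) and CH2COOCH2, the C–O–C oxygen is adjacent to a C=O, so it belongs to an ester, not an ether.
The groups actually present are: acyl halide, alcohol, aldehyde, arene, ester, phenol.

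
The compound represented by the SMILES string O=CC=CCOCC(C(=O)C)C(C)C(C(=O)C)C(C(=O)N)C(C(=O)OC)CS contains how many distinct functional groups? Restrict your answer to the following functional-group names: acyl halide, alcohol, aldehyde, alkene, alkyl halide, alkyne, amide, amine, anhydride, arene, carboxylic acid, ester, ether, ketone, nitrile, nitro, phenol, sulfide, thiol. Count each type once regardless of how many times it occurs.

Taking each segment in turn:
  OHC: terminal –CHO: carbonyl C bonded to H and C → aldehyde.
  CH=CH: C=C double bond → alkene.
  CH2OCH2: C–O–C with sp³ carbons on both sides and no adjacent C=O → ether.
  CH(COCH3): pendant –COCH3: carbonyl C bonded to two carbons → ketone.
  CH(COCH3): pendant –COCH3: carbonyl C bonded to two carbons → ketone.
  CH(CONH2): pendant –CONH2: carbonyl C bonded to C and N → amide.
  CH(COOCH3): pendant –COOCH3: carbonyl C bonded to C and –OCH3 → ester.
  CH2SH: –SH on an sp³ carbon → thiol.
Distinct types present: aldehyde, alkene, amide, ester, ether, ketone, thiol.

7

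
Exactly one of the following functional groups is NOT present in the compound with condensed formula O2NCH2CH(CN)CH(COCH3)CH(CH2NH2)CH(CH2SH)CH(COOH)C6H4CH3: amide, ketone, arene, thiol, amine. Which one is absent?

thiol: present (CH(CH2SH) — pendant –CH2SH → thiol).
amine: present (CH(CH2NH2) — pendant –CH2NH2: N on sp³ C, no adjacent C=O → amine).
arene: present (C6H4 — para-disubstituted benzene ring → arene).
ketone: present (CH(COCH3) — pendant –COCH3: carbonyl C bonded to two carbons → ketone).
amide: no segment matches this pattern.

amide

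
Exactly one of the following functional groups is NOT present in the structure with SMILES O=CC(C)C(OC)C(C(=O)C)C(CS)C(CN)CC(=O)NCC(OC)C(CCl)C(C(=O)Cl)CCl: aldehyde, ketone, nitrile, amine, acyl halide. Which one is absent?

nitrile

amine: present (CH(CH2NH2) — pendant –CH2NH2: N on sp³ C, no adjacent C=O → amine).
acyl halide: present (CH(COCl) — pendant –C(=O)X: carbonyl C bonded to C and halogen → acyl halide).
ketone: present (CH(COCH3) — pendant –COCH3: carbonyl C bonded to two carbons → ketone).
aldehyde: present (OHC — terminal –CHO: carbonyl C bonded to H and C → aldehyde).
nitrile: no segment matches this pattern.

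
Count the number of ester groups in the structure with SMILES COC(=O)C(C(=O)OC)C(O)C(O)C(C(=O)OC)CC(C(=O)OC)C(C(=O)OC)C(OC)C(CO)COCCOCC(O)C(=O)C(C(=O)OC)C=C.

Taking each segment in turn:
  CH3OOC: CH3O–C(=O)–: carbonyl C bonded to C and to –OCH3 → ester (not ketone + ether).
  CH(COOCH3): pendant –COOCH3: carbonyl C bonded to C and –OCH3 → ester.
  CH(OH): –OH on an sp³ carbon → alcohol (secondary).
  CH(OH): –OH on an sp³ carbon → alcohol (secondary).
  CH(COOCH3): pendant –COOCH3: carbonyl C bonded to C and –OCH3 → ester.
  CH(COOCH3): pendant –COOCH3: carbonyl C bonded to C and –OCH3 → ester.
  CH(COOCH3): pendant –COOCH3: carbonyl C bonded to C and –OCH3 → ester.
  CH(OCH3): pendant –OCH3: C–O–C with sp³ C, no adjacent C=O → ether.
  CH(CH2OH): pendant –CH2OH on an sp³ backbone C → alcohol.
  CH2OCH2: C–O–C with sp³ carbons on both sides and no adjacent C=O → ether.
  CH2OCH2: C–O–C with sp³ carbons on both sides and no adjacent C=O → ether.
  CH(OH): –OH on an sp³ carbon → alcohol (secondary).
  CO: –C(=O)– with carbon on both sides → ketone.
  CH(COOCH3): pendant –COOCH3: carbonyl C bonded to C and –OCH3 → ester.
  CH=CH2: C=C double bond → alkene.
Ester appears at: CH3OOC, CH(COOCH3), CH(COOCH3), CH(COOCH3), CH(COOCH3), CH(COOCH3) → 6.

6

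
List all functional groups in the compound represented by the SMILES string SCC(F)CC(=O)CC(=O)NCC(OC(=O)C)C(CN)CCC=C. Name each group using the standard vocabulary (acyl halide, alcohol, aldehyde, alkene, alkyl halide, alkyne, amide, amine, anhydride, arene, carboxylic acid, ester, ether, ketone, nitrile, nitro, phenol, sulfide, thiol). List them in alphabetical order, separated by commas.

alkene, alkyl halide, amide, amine, ester, ketone, thiol

–SH on an sp³ carbon → thiol.
halogen on an sp³ carbon → alkyl halide.
–C(=O)– with carbon on both sides → ketone.
–C(=O)–N– linkage → amide (the N is not an amine).
pendant –OC(=O)CH3: an acyloxy group → ester.
pendant –CH2NH2: N on sp³ C, no adjacent C=O → amine.
C=C double bond → alkene.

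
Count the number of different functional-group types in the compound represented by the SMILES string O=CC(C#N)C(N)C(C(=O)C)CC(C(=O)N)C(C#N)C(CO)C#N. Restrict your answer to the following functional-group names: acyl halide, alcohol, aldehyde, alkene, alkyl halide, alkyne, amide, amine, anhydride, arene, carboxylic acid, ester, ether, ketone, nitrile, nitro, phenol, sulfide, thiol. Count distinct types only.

Reading the structure from left to right:
  OHC: terminal –CHO: carbonyl C bonded to H and C → aldehyde.
  CH(CN): pendant –C≡N: nitrile.
  CH(NH2): –NH2 on an sp³ carbon with no adjacent C=O → amine.
  CH(COCH3): pendant –COCH3: carbonyl C bonded to two carbons → ketone.
  CH(CONH2): pendant –CONH2: carbonyl C bonded to C and N → amide.
  CH(CN): pendant –C≡N: nitrile.
  CH(CH2OH): pendant –CH2OH on an sp³ backbone C → alcohol.
  CN: –C≡N: carbon triple-bonded to nitrogen → nitrile.
Distinct types present: alcohol, aldehyde, amide, amine, ketone, nitrile.

6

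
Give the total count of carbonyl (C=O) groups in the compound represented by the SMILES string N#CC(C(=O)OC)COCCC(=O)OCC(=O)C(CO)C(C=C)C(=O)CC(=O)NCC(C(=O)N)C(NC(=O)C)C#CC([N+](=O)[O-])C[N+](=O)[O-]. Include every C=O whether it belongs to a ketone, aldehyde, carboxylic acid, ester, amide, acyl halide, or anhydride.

CH(COOCH3): ester, 1 C=O (running total 1).
CH2COOCH2: ester, 1 C=O (running total 2).
CO: ketone, 1 C=O (running total 3).
CO: ketone, 1 C=O (running total 4).
CH2CONHCH2: amide, 1 C=O (running total 5).
CH(CONH2): amide, 1 C=O (running total 6).
CH(NHCOCH3): amide, 1 C=O (running total 7).

7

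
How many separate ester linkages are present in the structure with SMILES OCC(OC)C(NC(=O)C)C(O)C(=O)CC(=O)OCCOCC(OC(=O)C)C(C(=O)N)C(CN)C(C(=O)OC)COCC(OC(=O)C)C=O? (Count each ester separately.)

Working along the chain:
  HOCH2: HO– on an sp³ carbon → alcohol.
  CH(OCH3): pendant –OCH3: C–O–C with sp³ C, no adjacent C=O → ether.
  CH(NHCOCH3): pendant –NHC(=O)CH3: N bonded to a carbonyl → amide (not amine).
  CH(OH): –OH on an sp³ carbon → alcohol (secondary).
  CO: –C(=O)– with carbon on both sides → ketone.
  CH2COOCH2: –C(=O)–O–C with C on the carbonyl side → ester.
  CH2OCH2: C–O–C with sp³ carbons on both sides and no adjacent C=O → ether.
  CH(OCOCH3): pendant –OC(=O)CH3: an acyloxy group → ester.
  CH(CONH2): pendant –CONH2: carbonyl C bonded to C and N → amide.
  CH(CH2NH2): pendant –CH2NH2: N on sp³ C, no adjacent C=O → amine.
  CH(COOCH3): pendant –COOCH3: carbonyl C bonded to C and –OCH3 → ester.
  CH2OCH2: C–O–C with sp³ carbons on both sides and no adjacent C=O → ether.
  CH(OCOCH3): pendant –OC(=O)CH3: an acyloxy group → ester.
  CHO: terminal –CHO: carbonyl C bonded to H and C → aldehyde.
Ester appears at: CH2COOCH2, CH(OCOCH3), CH(COOCH3), CH(OCOCH3) → 4.

4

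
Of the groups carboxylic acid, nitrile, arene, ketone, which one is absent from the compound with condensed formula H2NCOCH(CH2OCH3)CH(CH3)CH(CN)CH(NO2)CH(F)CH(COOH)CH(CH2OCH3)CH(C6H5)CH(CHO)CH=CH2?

ketone

carboxylic acid: present (CH(COOH) — pendant –COOH: carbonyl C bonded to C and –OH → carboxylic acid).
nitrile: present (CH(CN) — pendant –C≡N: nitrile).
arene: present (CH(C6H5) — pendant –C6H5: benzene ring → arene).
ketone: absent. In H2NCO, the C=O is bonded to nitrogen, which defines an amide, not a ketone. In CH(COOH), the C=O bears an –OH, making it a carboxylic acid rather than a ketone. In CH(CHO), the carbonyl carbon carries an H, so it is an aldehyde, not a ketone.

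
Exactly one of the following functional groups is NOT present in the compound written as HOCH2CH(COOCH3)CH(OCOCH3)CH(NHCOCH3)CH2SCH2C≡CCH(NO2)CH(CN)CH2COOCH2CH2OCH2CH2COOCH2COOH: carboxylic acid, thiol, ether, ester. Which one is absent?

ether: present (CH2OCH2 — C–O–C with sp³ carbons on both sides and no adjacent C=O → ether).
ester: present (CH(COOCH3) — pendant –COOCH3: carbonyl C bonded to C and –OCH3 → ester).
carboxylic acid: present (COOH — –COOH: carbonyl C bonded to –OH and C → carboxylic acid (the –OH is not a separate alcohol)).
thiol: no segment matches this pattern.

thiol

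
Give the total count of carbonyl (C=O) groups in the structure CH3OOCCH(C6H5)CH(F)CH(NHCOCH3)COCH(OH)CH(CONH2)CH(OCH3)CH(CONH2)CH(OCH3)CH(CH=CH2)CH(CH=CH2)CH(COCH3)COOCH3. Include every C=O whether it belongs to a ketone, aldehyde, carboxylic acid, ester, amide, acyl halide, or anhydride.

7

CH3OOC: ester, 1 C=O (running total 1).
CH(NHCOCH3): amide, 1 C=O (running total 2).
CO: ketone, 1 C=O (running total 3).
CH(CONH2): amide, 1 C=O (running total 4).
CH(CONH2): amide, 1 C=O (running total 5).
CH(COCH3): ketone, 1 C=O (running total 6).
COOCH3: ester, 1 C=O (running total 7).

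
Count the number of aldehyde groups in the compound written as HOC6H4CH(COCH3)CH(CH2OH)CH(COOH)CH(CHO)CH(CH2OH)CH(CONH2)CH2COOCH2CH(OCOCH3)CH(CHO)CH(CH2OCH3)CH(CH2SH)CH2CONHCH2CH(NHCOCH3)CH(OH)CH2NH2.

Taking each segment in turn:
  HOC6H4: –OH attached directly to an aromatic ring → phenol (not alcohol); the ring itself is an arene.
  CH(COCH3): pendant –COCH3: carbonyl C bonded to two carbons → ketone.
  CH(CH2OH): pendant –CH2OH on an sp³ backbone C → alcohol.
  CH(COOH): pendant –COOH: carbonyl C bonded to C and –OH → carboxylic acid.
  CH(CHO): pendant –CHO: carbonyl C bonded to C and H → aldehyde.
  CH(CH2OH): pendant –CH2OH on an sp³ backbone C → alcohol.
  CH(CONH2): pendant –CONH2: carbonyl C bonded to C and N → amide.
  CH2COOCH2: –C(=O)–O–C with C on the carbonyl side → ester.
  CH(OCOCH3): pendant –OC(=O)CH3: an acyloxy group → ester.
  CH(CHO): pendant –CHO: carbonyl C bonded to C and H → aldehyde.
  CH(CH2OCH3): pendant –CH2OCH3: C–O–C linkage → ether.
  CH(CH2SH): pendant –CH2SH → thiol.
  CH2CONHCH2: –C(=O)–N– linkage → amide (the N is not an amine).
  CH(NHCOCH3): pendant –NHC(=O)CH3: N bonded to a carbonyl → amide (not amine).
  CH(OH): –OH on an sp³ carbon → alcohol (secondary).
  CH2NH2: –NH2 on an sp³ carbon with no adjacent C=O → amine.
Aldehyde appears at: CH(CHO), CH(CHO) → 2.

2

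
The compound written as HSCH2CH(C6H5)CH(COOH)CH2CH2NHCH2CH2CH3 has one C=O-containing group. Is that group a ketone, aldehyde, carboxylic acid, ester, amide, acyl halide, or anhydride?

The carbonyl is in the CH(COOH) segment: pendant –COOH: carbonyl C bonded to C and –OH → carboxylic acid.

carboxylic acid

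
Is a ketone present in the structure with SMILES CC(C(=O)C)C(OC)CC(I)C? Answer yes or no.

yes

pendant –COCH3: carbonyl C bonded to two carbons → ketone.
pendant –OCH3: C–O–C with sp³ C, no adjacent C=O → ether.
halogen on an sp³ carbon → alkyl halide.
The CH(COCH3) segment supplies the ketone: pendant –COCH3: carbonyl C bonded to two carbons → ketone.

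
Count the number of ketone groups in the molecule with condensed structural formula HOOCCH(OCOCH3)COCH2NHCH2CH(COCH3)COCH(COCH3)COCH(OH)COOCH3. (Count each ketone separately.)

5

–COOH: carbonyl C bonded to –OH and C → carboxylic acid (the –OH is not a separate alcohol).
pendant –OC(=O)CH3: an acyloxy group → ester.
–C(=O)– with carbon on both sides → ketone.
C–N–C with sp³ carbons and no adjacent C=O → amine (secondary).
pendant –COCH3: carbonyl C bonded to two carbons → ketone.
–C(=O)– with carbon on both sides → ketone.
pendant –COCH3: carbonyl C bonded to two carbons → ketone.
–C(=O)– with carbon on both sides → ketone.
–OH on an sp³ carbon → alcohol (secondary).
–C(=O)OCH3: carbonyl C bonded to C and to –OCH3 → ester (not ketone + ether).
Ketone appears at: CO, CH(COCH3), CO, CH(COCH3), CO → 5.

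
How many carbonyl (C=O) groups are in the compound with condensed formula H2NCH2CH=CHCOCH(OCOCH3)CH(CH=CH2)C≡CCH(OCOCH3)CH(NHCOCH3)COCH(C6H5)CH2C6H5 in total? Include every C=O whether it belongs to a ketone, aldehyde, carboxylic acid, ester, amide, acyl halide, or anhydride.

CO: ketone, 1 C=O (running total 1).
CH(OCOCH3): ester, 1 C=O (running total 2).
CH(OCOCH3): ester, 1 C=O (running total 3).
CH(NHCOCH3): amide, 1 C=O (running total 4).
CO: ketone, 1 C=O (running total 5).

5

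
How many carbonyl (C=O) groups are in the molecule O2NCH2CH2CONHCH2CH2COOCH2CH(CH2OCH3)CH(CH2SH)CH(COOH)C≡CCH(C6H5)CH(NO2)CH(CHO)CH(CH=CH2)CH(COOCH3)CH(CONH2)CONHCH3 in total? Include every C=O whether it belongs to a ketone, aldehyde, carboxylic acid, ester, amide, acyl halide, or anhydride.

7

CH2CONHCH2: amide, 1 C=O (running total 1).
CH2COOCH2: ester, 1 C=O (running total 2).
CH(COOH): carboxylic acid, 1 C=O (running total 3).
CH(CHO): aldehyde, 1 C=O (running total 4).
CH(COOCH3): ester, 1 C=O (running total 5).
CH(CONH2): amide, 1 C=O (running total 6).
CONHCH3: amide, 1 C=O (running total 7).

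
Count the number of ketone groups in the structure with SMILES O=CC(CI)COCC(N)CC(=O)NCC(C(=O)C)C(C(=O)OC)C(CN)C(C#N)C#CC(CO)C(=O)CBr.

Working along the chain:
  OHC: terminal –CHO: carbonyl C bonded to H and C → aldehyde.
  CH(CH2I): pendant –CH2X: halogen on sp³ carbon → alkyl halide.
  CH2OCH2: C–O–C with sp³ carbons on both sides and no adjacent C=O → ether.
  CH(NH2): –NH2 on an sp³ carbon with no adjacent C=O → amine.
  CH2CONHCH2: –C(=O)–N– linkage → amide (the N is not an amine).
  CH(COCH3): pendant –COCH3: carbonyl C bonded to two carbons → ketone.
  CH(COOCH3): pendant –COOCH3: carbonyl C bonded to C and –OCH3 → ester.
  CH(CH2NH2): pendant –CH2NH2: N on sp³ C, no adjacent C=O → amine.
  CH(CN): pendant –C≡N: nitrile.
  C≡C: C≡C triple bond → alkyne.
  CH(CH2OH): pendant –CH2OH on an sp³ backbone C → alcohol.
  CO: –C(=O)– with carbon on both sides → ketone.
  CH2Br: halogen on an sp³ carbon → alkyl halide.
Ketone appears at: CH(COCH3), CO → 2.

2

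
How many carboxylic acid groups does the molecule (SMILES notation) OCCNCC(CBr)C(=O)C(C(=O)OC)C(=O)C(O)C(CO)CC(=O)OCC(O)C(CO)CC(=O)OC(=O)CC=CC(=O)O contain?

1

Reading the structure from left to right:
  HOCH2: HO– on an sp³ carbon → alcohol.
  CH2NHCH2: C–N–C with sp³ carbons and no adjacent C=O → amine (secondary).
  CH(CH2Br): pendant –CH2X: halogen on sp³ carbon → alkyl halide.
  CO: –C(=O)– with carbon on both sides → ketone.
  CH(COOCH3): pendant –COOCH3: carbonyl C bonded to C and –OCH3 → ester.
  CO: –C(=O)– with carbon on both sides → ketone.
  CH(OH): –OH on an sp³ carbon → alcohol (secondary).
  CH(CH2OH): pendant –CH2OH on an sp³ backbone C → alcohol.
  CH2COOCH2: –C(=O)–O–C with C on the carbonyl side → ester.
  CH(OH): –OH on an sp³ carbon → alcohol (secondary).
  CH(CH2OH): pendant –CH2OH on an sp³ backbone C → alcohol.
  CH2CO-O-COCH2: two acyl groups sharing one oxygen, –C(=O)–O–C(=O)– → anhydride.
  CH=CH: C=C double bond → alkene.
  COOH: –COOH: carbonyl C bonded to –OH and C → carboxylic acid (the –OH is not a separate alcohol).
Carboxylic acid appears at: COOH → 1.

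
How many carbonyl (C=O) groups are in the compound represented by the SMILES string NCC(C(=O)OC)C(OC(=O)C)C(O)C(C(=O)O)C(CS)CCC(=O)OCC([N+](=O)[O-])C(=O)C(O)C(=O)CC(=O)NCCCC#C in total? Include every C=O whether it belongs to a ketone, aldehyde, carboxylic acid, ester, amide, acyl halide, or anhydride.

7

CH(COOCH3): ester, 1 C=O (running total 1).
CH(OCOCH3): ester, 1 C=O (running total 2).
CH(COOH): carboxylic acid, 1 C=O (running total 3).
CH2COOCH2: ester, 1 C=O (running total 4).
CO: ketone, 1 C=O (running total 5).
CO: ketone, 1 C=O (running total 6).
CH2CONHCH2: amide, 1 C=O (running total 7).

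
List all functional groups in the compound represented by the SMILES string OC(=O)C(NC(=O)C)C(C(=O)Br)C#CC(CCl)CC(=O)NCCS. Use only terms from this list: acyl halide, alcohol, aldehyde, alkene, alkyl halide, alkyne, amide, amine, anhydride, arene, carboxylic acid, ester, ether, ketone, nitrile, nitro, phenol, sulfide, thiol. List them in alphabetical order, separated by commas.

–COOH: carbonyl C bonded to –OH and C → carboxylic acid (the –OH is not a separate alcohol).
pendant –NHC(=O)CH3: N bonded to a carbonyl → amide (not amine).
pendant –C(=O)X: carbonyl C bonded to C and halogen → acyl halide.
C≡C triple bond → alkyne.
pendant –CH2X: halogen on sp³ carbon → alkyl halide.
–C(=O)–N– linkage → amide (the N is not an amine).
–SH on an sp³ carbon → thiol.

acyl halide, alkyl halide, alkyne, amide, carboxylic acid, thiol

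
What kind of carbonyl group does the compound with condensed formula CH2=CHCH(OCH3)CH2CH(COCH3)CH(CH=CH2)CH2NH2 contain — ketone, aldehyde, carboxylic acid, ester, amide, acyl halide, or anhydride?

ketone

The carbonyl is in the CH(COCH3) segment: pendant –COCH3: carbonyl C bonded to two carbons → ketone.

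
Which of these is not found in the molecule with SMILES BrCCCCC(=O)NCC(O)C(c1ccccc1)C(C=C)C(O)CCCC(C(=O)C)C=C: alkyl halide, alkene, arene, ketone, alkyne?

alkyne

alkyl halide: present (BrCH2 — halogen on an sp³ carbon → alkyl halide).
arene: present (CH(C6H5) — pendant –C6H5: benzene ring → arene).
alkene: present (CH(CH=CH2) — pendant –CH=CH2: C=C double bond → alkene).
ketone: present (CH(COCH3) — pendant –COCH3: carbonyl C bonded to two carbons → ketone).
alkyne: no segment matches this pattern.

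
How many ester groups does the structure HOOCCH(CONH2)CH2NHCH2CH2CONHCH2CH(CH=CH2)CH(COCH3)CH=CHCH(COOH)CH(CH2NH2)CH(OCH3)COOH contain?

0

–COOH: carbonyl C bonded to –OH and C → carboxylic acid (the –OH is not a separate alcohol).
pendant –CONH2: carbonyl C bonded to C and N → amide.
C–N–C with sp³ carbons and no adjacent C=O → amine (secondary).
–C(=O)–N– linkage → amide (the N is not an amine).
pendant –CH=CH2: C=C double bond → alkene.
pendant –COCH3: carbonyl C bonded to two carbons → ketone.
C=C double bond → alkene.
pendant –COOH: carbonyl C bonded to C and –OH → carboxylic acid.
pendant –CH2NH2: N on sp³ C, no adjacent C=O → amine.
pendant –OCH3: C–O–C with sp³ C, no adjacent C=O → ether.
–COOH: carbonyl C bonded to –OH and C → carboxylic acid (the –OH is not a separate alcohol).
No segment is a ester: HOOC is carboxylic acid, not ester; CH(COCH3) is ketone, not ester; CH(COOH) is carboxylic acid, not ester. → 0.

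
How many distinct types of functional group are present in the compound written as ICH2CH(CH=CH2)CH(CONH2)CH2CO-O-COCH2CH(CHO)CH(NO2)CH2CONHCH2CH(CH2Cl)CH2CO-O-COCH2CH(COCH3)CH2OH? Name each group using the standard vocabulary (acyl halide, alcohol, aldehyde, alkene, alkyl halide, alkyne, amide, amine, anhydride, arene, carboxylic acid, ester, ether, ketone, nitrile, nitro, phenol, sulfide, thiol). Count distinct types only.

Working along the chain:
  ICH2: halogen on an sp³ carbon → alkyl halide.
  CH(CH=CH2): pendant –CH=CH2: C=C double bond → alkene.
  CH(CONH2): pendant –CONH2: carbonyl C bonded to C and N → amide.
  CH2CO-O-COCH2: two acyl groups sharing one oxygen, –C(=O)–O–C(=O)– → anhydride.
  CH(CHO): pendant –CHO: carbonyl C bonded to C and H → aldehyde.
  CH(NO2): –NO2 on an sp³ carbon → nitro (the N=O is not a carbonyl).
  CH2CONHCH2: –C(=O)–N– linkage → amide (the N is not an amine).
  CH(CH2Cl): pendant –CH2X: halogen on sp³ carbon → alkyl halide.
  CH2CO-O-COCH2: two acyl groups sharing one oxygen, –C(=O)–O–C(=O)– → anhydride.
  CH(COCH3): pendant –COCH3: carbonyl C bonded to two carbons → ketone.
  CH2OH: –OH on an sp³ carbon → alcohol.
Distinct types present: alcohol, aldehyde, alkene, alkyl halide, amide, anhydride, ketone, nitro.

8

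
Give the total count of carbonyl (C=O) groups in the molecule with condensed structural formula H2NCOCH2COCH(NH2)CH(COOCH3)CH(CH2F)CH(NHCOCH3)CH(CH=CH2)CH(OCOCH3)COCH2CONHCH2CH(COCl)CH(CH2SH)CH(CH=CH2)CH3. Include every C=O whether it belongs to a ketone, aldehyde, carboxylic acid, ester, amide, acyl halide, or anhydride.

8

H2NCO: amide, 1 C=O (running total 1).
CO: ketone, 1 C=O (running total 2).
CH(COOCH3): ester, 1 C=O (running total 3).
CH(NHCOCH3): amide, 1 C=O (running total 4).
CH(OCOCH3): ester, 1 C=O (running total 5).
CO: ketone, 1 C=O (running total 6).
CH2CONHCH2: amide, 1 C=O (running total 7).
CH(COCl): acyl halide, 1 C=O (running total 8).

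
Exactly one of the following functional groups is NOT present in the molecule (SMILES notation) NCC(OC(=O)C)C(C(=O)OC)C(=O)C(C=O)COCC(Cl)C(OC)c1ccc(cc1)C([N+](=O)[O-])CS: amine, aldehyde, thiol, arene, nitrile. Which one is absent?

aldehyde: present (CH(CHO) — pendant –CHO: carbonyl C bonded to C and H → aldehyde).
thiol: present (CH2SH — –SH on an sp³ carbon → thiol).
arene: present (C6H4 — para-disubstituted benzene ring → arene).
amine: present (H2NCH2 — –NH2 on an sp³ carbon with no adjacent C=O → amine).
nitrile: no segment matches this pattern.

nitrile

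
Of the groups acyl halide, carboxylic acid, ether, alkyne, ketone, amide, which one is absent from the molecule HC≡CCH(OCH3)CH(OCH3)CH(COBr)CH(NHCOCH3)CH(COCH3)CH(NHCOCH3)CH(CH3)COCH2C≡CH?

carboxylic acid

alkyne: present (HC≡C — C≡C triple bond → alkyne).
acyl halide: present (CH(COBr) — pendant –C(=O)X: carbonyl C bonded to C and halogen → acyl halide).
amide: present (CH(NHCOCH3) — pendant –NHC(=O)CH3: N bonded to a carbonyl → amide (not amine)).
ketone: present (CH(COCH3) — pendant –COCH3: carbonyl C bonded to two carbons → ketone).
ether: present (CH(OCH3) — pendant –OCH3: C–O–C with sp³ C, no adjacent C=O → ether).
carboxylic acid: absent. In CH(NHCOCH3), the carbonyl is bonded to nitrogen, not to –OH; that is an amide.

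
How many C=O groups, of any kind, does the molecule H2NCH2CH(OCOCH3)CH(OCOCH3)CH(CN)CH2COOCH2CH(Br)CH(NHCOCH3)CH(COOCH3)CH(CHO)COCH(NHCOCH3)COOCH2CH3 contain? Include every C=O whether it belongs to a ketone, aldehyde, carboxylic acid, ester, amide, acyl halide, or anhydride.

CH(OCOCH3): ester, 1 C=O (running total 1).
CH(OCOCH3): ester, 1 C=O (running total 2).
CH2COOCH2: ester, 1 C=O (running total 3).
CH(NHCOCH3): amide, 1 C=O (running total 4).
CH(COOCH3): ester, 1 C=O (running total 5).
CH(CHO): aldehyde, 1 C=O (running total 6).
CO: ketone, 1 C=O (running total 7).
CH(NHCOCH3): amide, 1 C=O (running total 8).
COOCH2CH3: ester, 1 C=O (running total 9).

9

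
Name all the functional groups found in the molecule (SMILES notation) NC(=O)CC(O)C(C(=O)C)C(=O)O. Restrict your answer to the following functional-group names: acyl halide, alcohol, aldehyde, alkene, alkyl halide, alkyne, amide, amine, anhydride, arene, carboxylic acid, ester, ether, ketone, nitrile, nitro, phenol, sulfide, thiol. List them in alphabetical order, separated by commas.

alcohol, amide, carboxylic acid, ketone

–C(=O)NH2: carbonyl C bonded to C and to N → amide (the N is not a separate amine).
–OH on an sp³ carbon → alcohol (secondary).
pendant –COCH3: carbonyl C bonded to two carbons → ketone.
–COOH: carbonyl C bonded to –OH and C → carboxylic acid (the –OH is not a separate alcohol).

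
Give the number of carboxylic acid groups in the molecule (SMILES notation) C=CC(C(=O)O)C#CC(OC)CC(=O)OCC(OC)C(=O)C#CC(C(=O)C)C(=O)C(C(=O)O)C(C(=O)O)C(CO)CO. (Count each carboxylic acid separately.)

Reading the structure from left to right:
  CH2=CH: C=C double bond → alkene.
  CH(COOH): pendant –COOH: carbonyl C bonded to C and –OH → carboxylic acid.
  C≡C: C≡C triple bond → alkyne.
  CH(OCH3): pendant –OCH3: C–O–C with sp³ C, no adjacent C=O → ether.
  CH2COOCH2: –C(=O)–O–C with C on the carbonyl side → ester.
  CH(OCH3): pendant –OCH3: C–O–C with sp³ C, no adjacent C=O → ether.
  CO: –C(=O)– with carbon on both sides → ketone.
  C≡C: C≡C triple bond → alkyne.
  CH(COCH3): pendant –COCH3: carbonyl C bonded to two carbons → ketone.
  CO: –C(=O)– with carbon on both sides → ketone.
  CH(COOH): pendant –COOH: carbonyl C bonded to C and –OH → carboxylic acid.
  CH(COOH): pendant –COOH: carbonyl C bonded to C and –OH → carboxylic acid.
  CH(CH2OH): pendant –CH2OH on an sp³ backbone C → alcohol.
  CH2OH: –OH on an sp³ carbon → alcohol.
Carboxylic acid appears at: CH(COOH), CH(COOH), CH(COOH) → 3.

3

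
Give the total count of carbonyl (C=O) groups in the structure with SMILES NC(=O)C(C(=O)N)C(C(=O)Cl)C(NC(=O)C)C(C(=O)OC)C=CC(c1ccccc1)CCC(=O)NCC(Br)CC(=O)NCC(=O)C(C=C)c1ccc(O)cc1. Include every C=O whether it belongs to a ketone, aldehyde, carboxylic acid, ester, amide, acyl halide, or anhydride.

H2NCO: amide, 1 C=O (running total 1).
CH(CONH2): amide, 1 C=O (running total 2).
CH(COCl): acyl halide, 1 C=O (running total 3).
CH(NHCOCH3): amide, 1 C=O (running total 4).
CH(COOCH3): ester, 1 C=O (running total 5).
CH2CONHCH2: amide, 1 C=O (running total 6).
CH2CONHCH2: amide, 1 C=O (running total 7).
CO: ketone, 1 C=O (running total 8).

8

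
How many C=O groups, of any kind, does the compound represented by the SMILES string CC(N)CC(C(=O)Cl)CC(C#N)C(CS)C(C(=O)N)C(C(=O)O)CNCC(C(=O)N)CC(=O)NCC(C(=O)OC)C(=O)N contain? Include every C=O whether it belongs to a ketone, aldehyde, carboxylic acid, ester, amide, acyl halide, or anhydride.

CH(COCl): acyl halide, 1 C=O (running total 1).
CH(CONH2): amide, 1 C=O (running total 2).
CH(COOH): carboxylic acid, 1 C=O (running total 3).
CH(CONH2): amide, 1 C=O (running total 4).
CH2CONHCH2: amide, 1 C=O (running total 5).
CH(COOCH3): ester, 1 C=O (running total 6).
CONH2: amide, 1 C=O (running total 7).

7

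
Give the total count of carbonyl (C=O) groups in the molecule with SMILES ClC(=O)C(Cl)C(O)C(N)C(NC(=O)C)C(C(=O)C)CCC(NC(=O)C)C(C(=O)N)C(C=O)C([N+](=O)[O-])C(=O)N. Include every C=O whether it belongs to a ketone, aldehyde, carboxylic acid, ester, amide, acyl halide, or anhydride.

7

ClCO: acyl halide, 1 C=O (running total 1).
CH(NHCOCH3): amide, 1 C=O (running total 2).
CH(COCH3): ketone, 1 C=O (running total 3).
CH(NHCOCH3): amide, 1 C=O (running total 4).
CH(CONH2): amide, 1 C=O (running total 5).
CH(CHO): aldehyde, 1 C=O (running total 6).
CONH2: amide, 1 C=O (running total 7).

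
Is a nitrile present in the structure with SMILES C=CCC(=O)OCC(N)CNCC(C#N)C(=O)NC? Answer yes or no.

Reading the structure from left to right:
  CH2=CH: C=C double bond → alkene.
  CH2COOCH2: –C(=O)–O–C with C on the carbonyl side → ester.
  CH(NH2): –NH2 on an sp³ carbon with no adjacent C=O → amine.
  CH2NHCH2: C–N–C with sp³ carbons and no adjacent C=O → amine (secondary).
  CH(CN): pendant –C≡N: nitrile.
  CONHCH3: –C(=O)NHCH3: carbonyl C bonded to C and to N → amide (the N is not an amine).
The CH(CN) segment supplies the nitrile: pendant –C≡N: nitrile.

yes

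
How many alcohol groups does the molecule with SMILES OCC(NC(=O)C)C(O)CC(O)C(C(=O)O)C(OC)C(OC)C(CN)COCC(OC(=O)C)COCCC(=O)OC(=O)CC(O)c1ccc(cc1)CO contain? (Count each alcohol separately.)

5

HO– on an sp³ carbon → alcohol.
pendant –NHC(=O)CH3: N bonded to a carbonyl → amide (not amine).
–OH on an sp³ carbon → alcohol (secondary).
–OH on an sp³ carbon → alcohol (secondary).
pendant –COOH: carbonyl C bonded to C and –OH → carboxylic acid.
pendant –OCH3: C–O–C with sp³ C, no adjacent C=O → ether.
pendant –OCH3: C–O–C with sp³ C, no adjacent C=O → ether.
pendant –CH2NH2: N on sp³ C, no adjacent C=O → amine.
C–O–C with sp³ carbons on both sides and no adjacent C=O → ether.
pendant –OC(=O)CH3: an acyloxy group → ester.
C–O–C with sp³ carbons on both sides and no adjacent C=O → ether.
two acyl groups sharing one oxygen, –C(=O)–O–C(=O)– → anhydride.
–OH on an sp³ carbon → alcohol (secondary).
para-disubstituted benzene ring → arene.
–OH on an sp³ carbon → alcohol.
Alcohol appears at: HOCH2, CH(OH), CH(OH), CH(OH), CH2OH → 5.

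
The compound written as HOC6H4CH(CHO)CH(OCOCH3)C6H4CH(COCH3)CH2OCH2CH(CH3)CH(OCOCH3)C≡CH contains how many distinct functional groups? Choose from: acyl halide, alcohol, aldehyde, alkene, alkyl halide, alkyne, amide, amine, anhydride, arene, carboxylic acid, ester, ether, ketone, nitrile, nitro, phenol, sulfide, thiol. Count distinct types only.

7

–OH attached directly to an aromatic ring → phenol (not alcohol); the ring itself is an arene.
pendant –CHO: carbonyl C bonded to C and H → aldehyde.
pendant –OC(=O)CH3: an acyloxy group → ester.
para-disubstituted benzene ring → arene.
pendant –COCH3: carbonyl C bonded to two carbons → ketone.
C–O–C with sp³ carbons on both sides and no adjacent C=O → ether.
pendant –OC(=O)CH3: an acyloxy group → ester.
C≡C triple bond → alkyne.
Distinct types present: aldehyde, alkyne, arene, ester, ether, ketone, phenol.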